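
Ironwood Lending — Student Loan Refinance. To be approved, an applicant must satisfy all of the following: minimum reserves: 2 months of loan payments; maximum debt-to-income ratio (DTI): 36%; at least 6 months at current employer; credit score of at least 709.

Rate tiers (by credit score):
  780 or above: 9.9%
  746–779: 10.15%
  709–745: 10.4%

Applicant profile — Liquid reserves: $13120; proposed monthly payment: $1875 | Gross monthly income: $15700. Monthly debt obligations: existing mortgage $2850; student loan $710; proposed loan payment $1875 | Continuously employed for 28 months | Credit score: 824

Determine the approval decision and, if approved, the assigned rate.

Approved at 9.9%

Credit score 824 ≥ 709 (meets minimum)
Total monthly debts = (2,850 + 710 + 1,875) = 5,435. Debt-to-income = 5,435/15,700 = 34.6% — meets 36% limit
Reserves: 13,120 ÷ 1,875 = 7.0 months (meets 2-month minimum)
Employment 28 ≥ 6 months
All requirements met. Score 824 falls in the 780 or above tier → 9.9%.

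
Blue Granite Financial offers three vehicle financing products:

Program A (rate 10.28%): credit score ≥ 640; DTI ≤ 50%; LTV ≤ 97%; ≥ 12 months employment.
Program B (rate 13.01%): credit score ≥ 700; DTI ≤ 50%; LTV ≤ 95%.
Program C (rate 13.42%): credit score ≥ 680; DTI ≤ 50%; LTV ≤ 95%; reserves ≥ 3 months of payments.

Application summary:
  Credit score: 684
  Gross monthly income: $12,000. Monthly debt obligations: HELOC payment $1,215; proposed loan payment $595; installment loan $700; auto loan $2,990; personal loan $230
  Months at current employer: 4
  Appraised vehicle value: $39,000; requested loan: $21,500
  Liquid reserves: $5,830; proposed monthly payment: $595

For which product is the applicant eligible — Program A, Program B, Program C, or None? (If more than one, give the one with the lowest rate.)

Total debts = (1,215 + 595 + 700 + 2,990 + 230) = 5,730; DTI = 5,730/12,000 = 47.8%.
LTV = 21,500/39,000 = 55.1%.
Reserves = 5,830/595 = 9.8 months.
Program A: score 684 ≥ 640; DTI 47.8% ≤ 50%; LTV 55.1% ≤ 97%; employment 4 < 12 mo → does not qualify.
Program B: score 684 < 700; DTI 47.8% ≤ 50%; LTV 55.1% ≤ 95% → does not qualify.
Program C: score 684 ≥ 680; DTI 47.8% ≤ 50%; LTV 55.1% ≤ 95%; reserves 9.8 ≥ 3 mo → qualifies.

Program C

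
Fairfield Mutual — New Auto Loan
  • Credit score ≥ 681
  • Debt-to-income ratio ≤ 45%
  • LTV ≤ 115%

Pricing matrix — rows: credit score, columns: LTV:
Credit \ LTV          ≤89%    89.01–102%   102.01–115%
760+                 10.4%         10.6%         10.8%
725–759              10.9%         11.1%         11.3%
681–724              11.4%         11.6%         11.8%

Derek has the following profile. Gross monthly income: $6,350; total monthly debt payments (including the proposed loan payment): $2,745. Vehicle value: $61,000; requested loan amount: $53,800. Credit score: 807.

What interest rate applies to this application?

10.4%

Credit score 807 ≥ 681; Debt-to-income = 2,745/6,350 = 43.2% — meets 45% limit
LTV = 53,800/61,000 = 88.2% ≤ 115%
Score 807 is in the 760+ band; LTV 88.2% is in the ≤89% band → 10.4%.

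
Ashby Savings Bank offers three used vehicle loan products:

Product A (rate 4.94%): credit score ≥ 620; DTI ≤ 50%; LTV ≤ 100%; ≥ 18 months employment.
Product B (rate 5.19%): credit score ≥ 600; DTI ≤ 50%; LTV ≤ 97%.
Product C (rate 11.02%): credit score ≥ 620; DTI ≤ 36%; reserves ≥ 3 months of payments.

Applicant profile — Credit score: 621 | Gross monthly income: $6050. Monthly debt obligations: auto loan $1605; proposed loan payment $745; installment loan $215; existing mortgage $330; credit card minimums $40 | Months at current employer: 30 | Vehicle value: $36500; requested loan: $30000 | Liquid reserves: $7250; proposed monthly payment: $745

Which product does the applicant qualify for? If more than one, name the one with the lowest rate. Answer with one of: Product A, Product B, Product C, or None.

Product A

Total debts = (1,605 + 745 + 215 + 330 + 40) = 2,935; DTI = 2,935/6,050 = 48.5%.
LTV = 30,000/36,500 = 82.2%.
Reserves = 7,250/745 = 9.7 months.
Product A: score 621 ≥ 620; DTI 48.5% ≤ 50%; LTV 82.2% ≤ 100%; employment 30 ≥ 18 mo → qualifies.
Product B: score 621 ≥ 600; DTI 48.5% ≤ 50%; LTV 82.2% ≤ 97% → qualifies.
Product C: score 621 ≥ 620; DTI 48.5% > 36%; reserves 9.7 ≥ 3 mo → does not qualify.
Qualifying: Product A, Product B. Lowest rate is 4.94% → Product A.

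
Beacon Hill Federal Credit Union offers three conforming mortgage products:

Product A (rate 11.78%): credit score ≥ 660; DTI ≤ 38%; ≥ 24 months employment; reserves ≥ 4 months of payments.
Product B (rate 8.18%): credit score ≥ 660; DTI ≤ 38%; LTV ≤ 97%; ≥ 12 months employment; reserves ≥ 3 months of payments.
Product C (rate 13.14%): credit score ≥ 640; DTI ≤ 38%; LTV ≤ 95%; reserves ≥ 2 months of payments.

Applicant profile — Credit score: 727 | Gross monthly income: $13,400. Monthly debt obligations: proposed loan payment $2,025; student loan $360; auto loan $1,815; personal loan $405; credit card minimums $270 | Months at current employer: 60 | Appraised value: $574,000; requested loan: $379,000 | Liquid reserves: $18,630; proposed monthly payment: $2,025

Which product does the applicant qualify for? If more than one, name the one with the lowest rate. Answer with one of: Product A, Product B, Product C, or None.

Product B

Total debts = (2,025 + 360 + 1,815 + 405 + 270) = 4,875; DTI = 4,875/13,400 = 36.4%.
LTV = 379,000/574,000 = 66%.
Reserves = 18,630/2,025 = 9.2 months.
Product A: score 727 ≥ 660; DTI 36.4% ≤ 38%; employment 60 ≥ 24 mo; reserves 9.2 ≥ 4 mo → qualifies.
Product B: score 727 ≥ 660; DTI 36.4% ≤ 38%; LTV 66% ≤ 97%; employment 60 ≥ 12 mo; reserves 9.2 ≥ 3 mo → qualifies.
Product C: score 727 ≥ 640; DTI 36.4% ≤ 38%; LTV 66% ≤ 95%; reserves 9.2 ≥ 2 mo → qualifies.
Qualifying: Product A, Product B, Product C. Lowest rate is 8.18% → Product B.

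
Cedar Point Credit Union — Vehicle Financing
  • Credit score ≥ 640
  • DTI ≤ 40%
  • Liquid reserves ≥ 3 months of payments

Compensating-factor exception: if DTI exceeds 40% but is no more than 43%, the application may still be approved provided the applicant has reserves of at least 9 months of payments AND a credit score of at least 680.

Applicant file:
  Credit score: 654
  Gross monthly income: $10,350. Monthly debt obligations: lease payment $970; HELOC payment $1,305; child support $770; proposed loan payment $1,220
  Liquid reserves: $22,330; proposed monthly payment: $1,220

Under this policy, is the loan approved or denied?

Credit score 654 ≥ 640 (meets base)
Total debts = (970 + 1,305 + 770 + 1,220) = 4,265. DTI: 4,265 ÷ 10,350 = 41.2%, over the 40% base limit.
Reserves: 22,330 ÷ 1,220 = 18.3 months (meets 3-month minimum)
DTI 41.2% is within the 40%–43% exception band; checking compensating factors.
Reserves 18.3 ≥ 9 months; credit score 654 < 680.
Compensating-factor requirement not fully met.

Denied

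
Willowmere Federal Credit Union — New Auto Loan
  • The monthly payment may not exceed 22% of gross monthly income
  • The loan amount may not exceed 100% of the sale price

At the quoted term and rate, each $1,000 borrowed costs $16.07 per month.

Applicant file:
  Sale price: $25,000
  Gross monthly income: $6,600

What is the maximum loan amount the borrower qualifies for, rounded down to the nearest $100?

$25,000

Payment cap: 22% × $6,600 = $1,452/month.
At $16.07 per $1,000, that supports 1,452/16.07 × 1,000 ≈ $90,354 → $90,300.
LTV cap: 100% × $25,000 = $25,000 → $25,000.
Binding constraint: loan-to-value.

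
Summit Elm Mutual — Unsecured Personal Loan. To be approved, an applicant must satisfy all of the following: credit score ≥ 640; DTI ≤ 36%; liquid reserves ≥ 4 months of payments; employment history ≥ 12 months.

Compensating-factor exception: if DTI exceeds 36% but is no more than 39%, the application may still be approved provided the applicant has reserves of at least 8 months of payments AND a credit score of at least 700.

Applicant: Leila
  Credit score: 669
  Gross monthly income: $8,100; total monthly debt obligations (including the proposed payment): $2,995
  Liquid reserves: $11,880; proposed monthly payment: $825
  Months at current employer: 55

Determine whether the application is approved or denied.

Denied

Credit score 669 ≥ 640 (meets base)
DTI: 2,995 ÷ 8,100 = 37%, over the 36% base limit.
Liquid reserves cover 11,880/825 = 14.4 months — ≥ 4 required
Employment 55 ≥ 12 months
DTI 37% is within the 36%–39% exception band; checking compensating factors.
Reserves 14.4 ≥ 8 months; credit score 669 < 700.
Compensating-factor requirement not fully met.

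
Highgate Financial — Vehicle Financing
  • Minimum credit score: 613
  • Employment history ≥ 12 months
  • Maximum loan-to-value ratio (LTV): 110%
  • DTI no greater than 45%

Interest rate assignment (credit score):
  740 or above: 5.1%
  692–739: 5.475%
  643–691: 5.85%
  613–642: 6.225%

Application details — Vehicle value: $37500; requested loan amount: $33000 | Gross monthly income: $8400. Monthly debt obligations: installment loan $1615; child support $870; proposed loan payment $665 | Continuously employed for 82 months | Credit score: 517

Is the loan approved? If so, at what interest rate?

Denied

Credit score 517 < 613 (below minimum)
Total monthly debts = (1,615 + 870 + 665) = 3,150. DTI = 3,150/8,400 = 37.5% ≤ 45%
Loan-to-value = 33,000/37,500 = 88% — pass (110% max)
Employment 82 ≥ 12 months
Not all requirements met → denied.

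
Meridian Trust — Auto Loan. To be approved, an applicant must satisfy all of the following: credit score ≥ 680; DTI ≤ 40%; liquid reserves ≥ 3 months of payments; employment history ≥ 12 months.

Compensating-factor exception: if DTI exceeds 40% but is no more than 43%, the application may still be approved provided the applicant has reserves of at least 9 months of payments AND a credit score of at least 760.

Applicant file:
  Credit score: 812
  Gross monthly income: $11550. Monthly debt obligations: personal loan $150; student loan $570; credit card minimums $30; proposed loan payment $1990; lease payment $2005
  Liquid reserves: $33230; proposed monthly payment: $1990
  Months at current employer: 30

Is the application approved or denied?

Approved

Credit score 812 ≥ 680 (meets base)
Total debts = (150 + 570 + 30 + 1,990 + 2,005) = 4,745. DTI: 4,745 ÷ 11,550 = 41.1%, over the 40% base limit.
Reserves: 33,230 ÷ 1,990 = 16.7 months (meets 3-month minimum)
Employment 30 ≥ 12 months
41.1% falls in the override range (40%–43%), so the compensating-factor test applies.
Override check — reserves: 16.7 mo (ok); score: 812 (ok).
Both override conditions satisfied; DTI exception granted.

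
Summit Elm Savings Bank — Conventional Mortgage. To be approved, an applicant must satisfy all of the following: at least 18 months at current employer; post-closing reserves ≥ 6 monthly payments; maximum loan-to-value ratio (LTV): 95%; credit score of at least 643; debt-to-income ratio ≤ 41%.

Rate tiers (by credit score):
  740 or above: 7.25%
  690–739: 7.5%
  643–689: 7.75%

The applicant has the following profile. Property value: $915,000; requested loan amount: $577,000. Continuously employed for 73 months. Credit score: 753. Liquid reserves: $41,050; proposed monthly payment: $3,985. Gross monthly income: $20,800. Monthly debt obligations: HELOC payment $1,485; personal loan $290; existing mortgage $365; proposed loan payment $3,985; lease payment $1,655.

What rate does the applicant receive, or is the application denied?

Approved at 7.25%

Credit score 753 ≥ 643 (meets minimum)
Total monthly debts = (1,485 + 290 + 365 + 3,985 + 1,655) = 7,780. Debt-to-income = 7,780/20,800 = 37.4% — meets 41% limit
Reserves = 41,050/3,985 = 10.3 months ≥ 6
Loan-to-value = 577,000/915,000 = 63.1% — pass (95% max)
Employment 73 ≥ 18 months
All requirements met. Score 753 falls in the 740 or above tier → 7.25%.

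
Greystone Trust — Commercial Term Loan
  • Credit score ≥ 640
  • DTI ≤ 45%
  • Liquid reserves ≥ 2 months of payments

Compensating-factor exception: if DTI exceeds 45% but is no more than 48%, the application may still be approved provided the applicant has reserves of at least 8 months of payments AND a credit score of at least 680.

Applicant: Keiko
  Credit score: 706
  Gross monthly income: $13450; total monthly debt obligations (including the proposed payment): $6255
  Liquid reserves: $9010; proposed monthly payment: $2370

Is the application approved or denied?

Credit score 706 ≥ 640 (meets base)
DTI: 6,255 ÷ 13,450 = 46.5%, over the 45% base limit.
Reserves = 9,010/2,370 = 3.8 months ≥ 2
46.5% falls in the override range (45%–48%), so the compensating-factor test applies.
Override check — reserves: 3.8 mo (short of 8); score: 706 (ok).
Override conditions not both satisfied; exception does not apply.

Denied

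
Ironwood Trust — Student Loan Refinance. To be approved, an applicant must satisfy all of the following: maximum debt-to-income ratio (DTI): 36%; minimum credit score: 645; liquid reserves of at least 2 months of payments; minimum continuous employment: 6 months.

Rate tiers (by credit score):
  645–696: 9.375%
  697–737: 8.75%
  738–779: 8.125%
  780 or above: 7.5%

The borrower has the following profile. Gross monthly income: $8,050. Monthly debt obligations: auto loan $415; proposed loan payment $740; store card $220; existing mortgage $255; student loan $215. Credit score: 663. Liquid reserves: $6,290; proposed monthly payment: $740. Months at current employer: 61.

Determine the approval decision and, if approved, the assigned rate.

Approved at 9.375%

Credit score 663 ≥ 645 (meets minimum)
Employment 61 ≥ 6 months
Total monthly debts = (415 + 740 + 220 + 255 + 215) = 1,845. DTI: 1,845 ÷ 8,050 = 22.9%, within the 36% cap
Reserves: 6,290 ÷ 740 = 8.5 months (meets 2-month minimum)
All requirements met. Score 663 falls in the 645–696 tier → 9.375%.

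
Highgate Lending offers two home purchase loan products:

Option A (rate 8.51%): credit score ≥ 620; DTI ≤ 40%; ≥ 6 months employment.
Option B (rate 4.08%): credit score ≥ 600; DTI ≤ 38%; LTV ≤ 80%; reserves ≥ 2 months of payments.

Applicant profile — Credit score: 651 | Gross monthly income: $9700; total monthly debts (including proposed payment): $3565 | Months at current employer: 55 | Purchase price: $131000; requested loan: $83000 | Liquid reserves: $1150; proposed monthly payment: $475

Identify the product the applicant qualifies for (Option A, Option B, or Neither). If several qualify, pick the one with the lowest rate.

DTI = 3,565/9,700 = 36.8%.
LTV = 83,000/131,000 = 63.4%.
Reserves = 1,150/475 = 2.4 months.
Option A: score 651 ≥ 620; DTI 36.8% ≤ 40%; employment 55 ≥ 6 mo → qualifies.
Option B: score 651 ≥ 600; DTI 36.8% ≤ 38%; LTV 63.4% ≤ 80%; reserves 2.4 ≥ 2 mo → qualifies.
Qualifying: Option A, Option B. Lowest rate is 4.08% → Option B.

Option B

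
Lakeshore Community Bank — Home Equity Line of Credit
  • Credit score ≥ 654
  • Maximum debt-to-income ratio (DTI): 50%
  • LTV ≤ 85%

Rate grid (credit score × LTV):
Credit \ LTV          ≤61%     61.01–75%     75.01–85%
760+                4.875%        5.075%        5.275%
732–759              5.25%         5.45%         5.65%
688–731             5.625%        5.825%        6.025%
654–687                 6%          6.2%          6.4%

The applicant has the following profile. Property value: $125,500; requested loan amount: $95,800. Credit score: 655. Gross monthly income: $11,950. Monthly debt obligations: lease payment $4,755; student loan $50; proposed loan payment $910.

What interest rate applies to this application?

Credit score 655 ≥ 654; Total monthly debts = (4,755 + 50 + 910) = 5,715. DTI = 5,715/11,950 = 47.8% ≤ 50%
Loan-to-value = 95,800/125,500 = 76.3% — pass (85% max)
Row: 655 falls in 654–687. Column: 76.3% falls in 75.01–85%. Rate = 6.4%.

6.4%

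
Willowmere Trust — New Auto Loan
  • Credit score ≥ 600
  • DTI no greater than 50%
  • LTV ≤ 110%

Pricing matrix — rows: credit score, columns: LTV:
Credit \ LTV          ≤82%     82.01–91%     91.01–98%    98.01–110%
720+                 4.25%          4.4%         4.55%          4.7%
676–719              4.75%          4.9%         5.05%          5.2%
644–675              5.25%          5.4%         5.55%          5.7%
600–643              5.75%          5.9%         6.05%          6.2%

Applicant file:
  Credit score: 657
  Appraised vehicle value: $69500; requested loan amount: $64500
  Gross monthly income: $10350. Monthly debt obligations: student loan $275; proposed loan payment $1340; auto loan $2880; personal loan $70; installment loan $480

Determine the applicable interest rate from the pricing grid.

Credit score 657 ≥ 600; Total monthly debts = (275 + 1,340 + 2,880 + 70 + 480) = 5,045. Debt-to-income = 5,045/10,350 = 48.7% — meets 50% limit
LTV: 64,500 ÷ 69,500 = 92.8%, within 110% cap
Credit 657 → row 644–675; LTV 92.8% → column 91.01–98%. Grid cell → 5.55%.

5.55%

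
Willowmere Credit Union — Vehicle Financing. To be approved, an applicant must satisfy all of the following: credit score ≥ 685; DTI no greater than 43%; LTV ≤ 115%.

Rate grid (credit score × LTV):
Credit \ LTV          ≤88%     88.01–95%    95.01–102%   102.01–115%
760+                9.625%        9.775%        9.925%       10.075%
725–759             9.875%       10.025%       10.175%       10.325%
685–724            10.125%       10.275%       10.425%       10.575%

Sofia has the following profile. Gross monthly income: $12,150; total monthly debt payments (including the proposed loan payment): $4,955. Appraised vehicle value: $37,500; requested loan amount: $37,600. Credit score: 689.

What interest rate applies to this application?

10.425%

Credit score 689 ≥ 685; Debt-to-income = 4,955/12,150 = 40.8% — meets 43% limit
LTV: 37,600 ÷ 37,500 = 100.3%, within 115% cap
Score 689 is in the 685–724 band; LTV 100.3% is in the 95.01–102% band → 10.425%.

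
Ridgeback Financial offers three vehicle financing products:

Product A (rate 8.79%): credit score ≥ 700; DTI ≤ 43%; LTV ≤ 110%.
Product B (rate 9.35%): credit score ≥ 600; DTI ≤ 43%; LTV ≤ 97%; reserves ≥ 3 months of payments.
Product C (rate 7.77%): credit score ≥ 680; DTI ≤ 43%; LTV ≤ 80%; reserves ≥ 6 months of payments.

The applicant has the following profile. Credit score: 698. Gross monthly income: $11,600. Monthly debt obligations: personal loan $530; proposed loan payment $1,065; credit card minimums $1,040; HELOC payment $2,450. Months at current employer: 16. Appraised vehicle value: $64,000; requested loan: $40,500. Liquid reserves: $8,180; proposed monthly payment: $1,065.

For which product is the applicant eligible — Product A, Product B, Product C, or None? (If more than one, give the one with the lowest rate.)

None

Total debts = (530 + 1,065 + 1,040 + 2,450) = 5,085; DTI = 5,085/11,600 = 43.8%.
LTV = 40,500/64,000 = 63.3%.
Reserves = 8,180/1,065 = 7.7 months.
Product A: score 698 < 700; DTI 43.8% > 43%; LTV 63.3% ≤ 110% → does not qualify.
Product B: score 698 ≥ 600; DTI 43.8% > 43%; LTV 63.3% ≤ 97%; reserves 7.7 ≥ 3 mo → does not qualify.
Product C: score 698 ≥ 680; DTI 43.8% > 43%; LTV 63.3% ≤ 80%; reserves 7.7 ≥ 6 mo → does not qualify.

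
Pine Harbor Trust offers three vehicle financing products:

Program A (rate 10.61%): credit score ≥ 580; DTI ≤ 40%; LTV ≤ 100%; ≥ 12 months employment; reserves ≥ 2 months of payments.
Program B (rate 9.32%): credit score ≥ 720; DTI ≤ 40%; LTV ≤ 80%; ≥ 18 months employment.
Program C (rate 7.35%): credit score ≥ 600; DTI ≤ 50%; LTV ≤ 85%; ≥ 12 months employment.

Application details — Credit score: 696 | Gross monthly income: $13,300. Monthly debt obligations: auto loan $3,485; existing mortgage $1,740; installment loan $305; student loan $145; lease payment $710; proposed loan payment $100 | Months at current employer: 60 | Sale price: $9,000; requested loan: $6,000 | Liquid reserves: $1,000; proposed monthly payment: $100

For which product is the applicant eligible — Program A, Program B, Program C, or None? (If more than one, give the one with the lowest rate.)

Program C

Total debts = (3,485 + 1,740 + 305 + 145 + 710 + 100) = 6,485; DTI = 6,485/13,300 = 48.8%.
LTV = 6,000/9,000 = 66.7%.
Reserves = 1,000/100 = 10.0 months.
Program A: score 696 ≥ 580; DTI 48.8% > 40%; LTV 66.7% ≤ 100%; employment 60 ≥ 12 mo; reserves 10.0 ≥ 2 mo → does not qualify.
Program B: score 696 < 720; DTI 48.8% > 40%; LTV 66.7% ≤ 80%; employment 60 ≥ 18 mo → does not qualify.
Program C: score 696 ≥ 600; DTI 48.8% ≤ 50%; LTV 66.7% ≤ 85%; employment 60 ≥ 12 mo → qualifies.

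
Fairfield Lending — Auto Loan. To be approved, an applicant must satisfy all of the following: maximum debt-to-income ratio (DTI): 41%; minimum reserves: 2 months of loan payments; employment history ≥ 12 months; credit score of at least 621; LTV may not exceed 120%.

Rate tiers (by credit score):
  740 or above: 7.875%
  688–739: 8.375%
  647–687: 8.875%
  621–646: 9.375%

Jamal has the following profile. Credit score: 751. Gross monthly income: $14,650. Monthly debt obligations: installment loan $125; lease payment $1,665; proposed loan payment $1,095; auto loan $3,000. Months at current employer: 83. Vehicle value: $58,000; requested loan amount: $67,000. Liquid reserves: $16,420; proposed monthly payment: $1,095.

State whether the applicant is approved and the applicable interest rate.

Credit score 751 ≥ 621 (meets minimum)
LTV: 67,000 ÷ 58,000 = 115.5%, within 120% cap
Total monthly debts = (125 + 1,665 + 1,095 + 3,000) = 5,885. Debt-to-income = 5,885/14,650 = 40.2% — meets 41% limit
Reserves = 16,420/1,095 = 15.0 months ≥ 2
Employment 83 ≥ 12 months
All requirements met. Score 751 falls in the 740 or above tier → 7.875%.

Approved at 7.875%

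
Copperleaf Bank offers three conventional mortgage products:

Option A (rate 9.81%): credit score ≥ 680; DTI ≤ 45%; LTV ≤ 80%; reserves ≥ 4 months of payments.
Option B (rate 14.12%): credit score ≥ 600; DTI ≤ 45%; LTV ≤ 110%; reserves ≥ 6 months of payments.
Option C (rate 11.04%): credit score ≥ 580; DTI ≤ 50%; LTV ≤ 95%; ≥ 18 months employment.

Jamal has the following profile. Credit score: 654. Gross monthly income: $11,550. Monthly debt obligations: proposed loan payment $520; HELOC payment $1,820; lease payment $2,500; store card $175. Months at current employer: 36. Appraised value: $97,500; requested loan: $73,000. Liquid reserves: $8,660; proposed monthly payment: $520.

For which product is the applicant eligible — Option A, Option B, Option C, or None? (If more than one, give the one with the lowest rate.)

Total debts = (520 + 1,820 + 2,500 + 175) = 5,015; DTI = 5,015/11,550 = 43.4%.
LTV = 73,000/97,500 = 74.9%.
Reserves = 8,660/520 = 16.7 months.
Option A: score 654 < 680; DTI 43.4% ≤ 45%; LTV 74.9% ≤ 80%; reserves 16.7 ≥ 4 mo → does not qualify.
Option B: score 654 ≥ 600; DTI 43.4% ≤ 45%; LTV 74.9% ≤ 110%; reserves 16.7 ≥ 6 mo → qualifies.
Option C: score 654 ≥ 580; DTI 43.4% ≤ 50%; LTV 74.9% ≤ 95%; employment 36 ≥ 18 mo → qualifies.
Qualifying: Option B, Option C. Lowest rate is 11.04% → Option C.

Option C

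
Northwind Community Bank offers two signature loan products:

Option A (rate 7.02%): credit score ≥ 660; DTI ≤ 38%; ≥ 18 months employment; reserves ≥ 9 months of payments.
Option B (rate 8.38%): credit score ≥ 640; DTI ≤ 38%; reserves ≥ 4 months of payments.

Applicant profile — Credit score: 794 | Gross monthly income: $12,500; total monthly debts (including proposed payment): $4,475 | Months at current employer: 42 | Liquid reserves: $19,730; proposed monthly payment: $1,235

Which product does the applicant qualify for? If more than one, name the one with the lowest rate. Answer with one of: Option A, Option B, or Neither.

DTI = 4,475/12,500 = 35.8%.
Reserves = 19,730/1,235 = 16.0 months.
Option A: score 794 ≥ 660; DTI 35.8% ≤ 38%; employment 42 ≥ 18 mo; reserves 16.0 ≥ 9 mo → qualifies.
Option B: score 794 ≥ 640; DTI 35.8% ≤ 38%; reserves 16.0 ≥ 4 mo → qualifies.
Qualifying: Option A, Option B. Lowest rate is 7.02% → Option A.

Option A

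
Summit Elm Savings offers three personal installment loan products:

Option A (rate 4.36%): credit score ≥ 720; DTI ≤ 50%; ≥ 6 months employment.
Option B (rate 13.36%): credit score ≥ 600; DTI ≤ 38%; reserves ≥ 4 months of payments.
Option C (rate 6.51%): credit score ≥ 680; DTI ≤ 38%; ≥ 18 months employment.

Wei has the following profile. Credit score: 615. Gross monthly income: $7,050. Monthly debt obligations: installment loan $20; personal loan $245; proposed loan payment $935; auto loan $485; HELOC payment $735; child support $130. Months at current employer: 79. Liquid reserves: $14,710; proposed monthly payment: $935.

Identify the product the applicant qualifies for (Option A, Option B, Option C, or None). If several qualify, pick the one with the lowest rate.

Option B

Total debts = (20 + 245 + 935 + 485 + 735 + 130) = 2,550; DTI = 2,550/7,050 = 36.2%.
Reserves = 14,710/935 = 15.7 months.
Option A: score 615 < 720; DTI 36.2% ≤ 50%; employment 79 ≥ 6 mo → does not qualify.
Option B: score 615 ≥ 600; DTI 36.2% ≤ 38%; reserves 15.7 ≥ 4 mo → qualifies.
Option C: score 615 < 680; DTI 36.2% ≤ 38%; employment 79 ≥ 18 mo → does not qualify.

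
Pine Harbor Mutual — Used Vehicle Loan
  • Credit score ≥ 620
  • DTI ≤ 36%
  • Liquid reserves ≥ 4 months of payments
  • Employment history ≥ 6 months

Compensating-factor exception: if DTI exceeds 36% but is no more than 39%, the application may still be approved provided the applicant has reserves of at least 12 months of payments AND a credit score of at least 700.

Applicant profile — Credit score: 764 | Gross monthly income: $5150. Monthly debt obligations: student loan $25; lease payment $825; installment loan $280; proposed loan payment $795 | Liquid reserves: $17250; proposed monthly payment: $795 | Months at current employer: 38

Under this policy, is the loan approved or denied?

Credit score 764 ≥ 620 (meets base)
Total debts = (25 + 825 + 280 + 795) = 1,925. DTI = 1,925/5,150 = 37.4% > 36% — standard DTI limit exceeded.
Liquid reserves cover 17,250/795 = 21.7 months — ≥ 4 required
Employment 38 ≥ 6 months
DTI 37.4% is within the 36%–39% exception band; checking compensating factors.
Override check — reserves: 21.7 mo (ok); score: 764 (ok).
Both compensating conditions met → exception applies.

Approved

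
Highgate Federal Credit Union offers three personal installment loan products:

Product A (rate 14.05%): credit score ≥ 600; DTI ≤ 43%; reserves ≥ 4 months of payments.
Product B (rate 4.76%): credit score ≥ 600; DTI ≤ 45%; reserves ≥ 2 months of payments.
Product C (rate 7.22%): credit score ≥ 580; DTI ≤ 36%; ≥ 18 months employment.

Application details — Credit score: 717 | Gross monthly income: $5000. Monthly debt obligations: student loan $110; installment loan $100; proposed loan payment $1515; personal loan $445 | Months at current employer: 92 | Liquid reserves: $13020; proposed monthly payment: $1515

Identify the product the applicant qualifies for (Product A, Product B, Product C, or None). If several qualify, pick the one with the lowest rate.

Product B

Total debts = (110 + 100 + 1,515 + 445) = 2,170; DTI = 2,170/5,000 = 43.4%.
Reserves = 13,020/1,515 = 8.6 months.
Product A: score 717 ≥ 600; DTI 43.4% > 43%; reserves 8.6 ≥ 4 mo → does not qualify.
Product B: score 717 ≥ 600; DTI 43.4% ≤ 45%; reserves 8.6 ≥ 2 mo → qualifies.
Product C: score 717 ≥ 580; DTI 43.4% > 36%; employment 92 ≥ 18 mo → does not qualify.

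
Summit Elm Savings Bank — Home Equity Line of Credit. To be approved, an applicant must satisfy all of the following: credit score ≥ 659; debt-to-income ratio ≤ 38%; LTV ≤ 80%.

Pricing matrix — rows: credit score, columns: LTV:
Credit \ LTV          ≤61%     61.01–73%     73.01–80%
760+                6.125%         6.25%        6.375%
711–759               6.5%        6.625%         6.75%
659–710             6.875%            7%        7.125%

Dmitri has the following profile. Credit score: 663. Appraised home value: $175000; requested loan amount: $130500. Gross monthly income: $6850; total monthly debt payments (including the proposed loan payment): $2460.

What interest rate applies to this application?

7.125%

Credit score 663 ≥ 659; DTI = 2,460/6,850 = 35.9% ≤ 38%
LTV: 130,500 ÷ 175,000 = 74.6%, within 80% cap
Score 663 is in the 659–710 band; LTV 74.6% is in the 73.01–80% band → 7.125%.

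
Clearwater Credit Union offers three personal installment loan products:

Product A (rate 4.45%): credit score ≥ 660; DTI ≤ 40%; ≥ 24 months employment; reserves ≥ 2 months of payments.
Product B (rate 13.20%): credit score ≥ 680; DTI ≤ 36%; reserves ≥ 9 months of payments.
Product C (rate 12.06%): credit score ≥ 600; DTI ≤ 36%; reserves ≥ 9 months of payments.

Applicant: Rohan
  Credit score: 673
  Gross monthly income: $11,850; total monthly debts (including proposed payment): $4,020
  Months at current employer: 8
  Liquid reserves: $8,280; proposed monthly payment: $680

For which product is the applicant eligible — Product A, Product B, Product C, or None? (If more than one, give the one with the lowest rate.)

Product C

DTI = 4,020/11,850 = 33.9%.
Reserves = 8,280/680 = 12.2 months.
Product A: score 673 ≥ 660; DTI 33.9% ≤ 40%; employment 8 < 24 mo; reserves 12.2 ≥ 2 mo → does not qualify.
Product B: score 673 < 680; DTI 33.9% ≤ 36%; reserves 12.2 ≥ 9 mo → does not qualify.
Product C: score 673 ≥ 600; DTI 33.9% ≤ 36%; reserves 12.2 ≥ 9 mo → qualifies.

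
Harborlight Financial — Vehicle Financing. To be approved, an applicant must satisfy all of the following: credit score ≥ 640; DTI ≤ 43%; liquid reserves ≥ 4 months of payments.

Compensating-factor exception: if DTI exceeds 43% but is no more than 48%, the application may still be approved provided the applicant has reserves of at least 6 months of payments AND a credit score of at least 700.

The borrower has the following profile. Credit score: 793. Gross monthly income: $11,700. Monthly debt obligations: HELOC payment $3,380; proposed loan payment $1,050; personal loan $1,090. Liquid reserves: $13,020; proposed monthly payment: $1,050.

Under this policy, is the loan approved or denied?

Approved

Credit score 793 ≥ 640 (meets base)
Total debts = (3,380 + 1,050 + 1,090) = 5,520. DTI: 5,520 ÷ 11,700 = 47.2%, over the 43% base limit.
Reserves: 13,020 ÷ 1,050 = 12.4 months (meets 4-month minimum)
47.2% falls in the override range (43%–48%), so the compensating-factor test applies.
Override check — reserves: 12.4 mo (ok); score: 793 (ok).
Both compensating conditions met → exception applies.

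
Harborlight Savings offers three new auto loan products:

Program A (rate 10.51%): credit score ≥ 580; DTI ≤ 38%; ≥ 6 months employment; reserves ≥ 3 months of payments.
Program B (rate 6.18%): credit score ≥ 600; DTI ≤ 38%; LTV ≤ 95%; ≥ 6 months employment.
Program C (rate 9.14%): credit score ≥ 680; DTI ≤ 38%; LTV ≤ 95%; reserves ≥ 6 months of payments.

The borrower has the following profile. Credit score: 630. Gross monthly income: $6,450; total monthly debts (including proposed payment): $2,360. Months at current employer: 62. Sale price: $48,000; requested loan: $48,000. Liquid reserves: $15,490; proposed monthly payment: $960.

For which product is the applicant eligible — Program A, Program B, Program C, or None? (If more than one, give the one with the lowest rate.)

Program A

DTI = 2,360/6,450 = 36.6%.
LTV = 48,000/48,000 = 100%.
Reserves = 15,490/960 = 16.1 months.
Program A: score 630 ≥ 580; DTI 36.6% ≤ 38%; employment 62 ≥ 6 mo; reserves 16.1 ≥ 3 mo → qualifies.
Program B: score 630 ≥ 600; DTI 36.6% ≤ 38%; LTV 100% > 95%; employment 62 ≥ 6 mo → does not qualify.
Program C: score 630 < 680; DTI 36.6% ≤ 38%; LTV 100% > 95%; reserves 16.1 ≥ 6 mo → does not qualify.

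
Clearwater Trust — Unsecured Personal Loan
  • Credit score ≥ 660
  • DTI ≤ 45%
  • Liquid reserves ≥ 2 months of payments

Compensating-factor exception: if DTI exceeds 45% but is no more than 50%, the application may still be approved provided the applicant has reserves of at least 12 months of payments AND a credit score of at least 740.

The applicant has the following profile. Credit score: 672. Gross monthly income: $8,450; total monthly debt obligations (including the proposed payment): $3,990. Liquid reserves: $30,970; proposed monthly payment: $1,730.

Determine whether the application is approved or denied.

Denied

Credit score 672 ≥ 660 (meets base)
DTI: 3,990 ÷ 8,450 = 47.2%, over the 45% base limit.
Reserves = 30,970/1,730 = 17.9 months ≥ 2
DTI 47.2% is within the 45%–50% exception band; checking compensating factors.
Reserves 17.9 ≥ 12 months; credit score 672 < 740.
Compensating-factor requirement not fully met.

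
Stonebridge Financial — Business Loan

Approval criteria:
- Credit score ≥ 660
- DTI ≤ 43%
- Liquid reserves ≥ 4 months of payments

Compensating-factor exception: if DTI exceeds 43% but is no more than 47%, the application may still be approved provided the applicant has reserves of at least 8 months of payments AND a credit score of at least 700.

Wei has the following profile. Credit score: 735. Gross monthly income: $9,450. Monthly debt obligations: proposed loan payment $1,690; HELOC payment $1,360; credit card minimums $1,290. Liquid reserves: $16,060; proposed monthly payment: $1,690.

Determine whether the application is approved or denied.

Credit score 735 ≥ 660 (meets base)
Total debts = (1,690 + 1,360 + 1,290) = 4,340. DTI = 4,340/9,450 = 45.9% > 43% — standard DTI limit exceeded.
Liquid reserves cover 16,060/1,690 = 9.5 months — ≥ 4 required
DTI 45.9% is within the 43%–47% exception band; checking compensating factors.
Reserves 9.5 ≥ 8 months; credit score 735 ≥ 700.
Both compensating conditions met → exception applies.

Approved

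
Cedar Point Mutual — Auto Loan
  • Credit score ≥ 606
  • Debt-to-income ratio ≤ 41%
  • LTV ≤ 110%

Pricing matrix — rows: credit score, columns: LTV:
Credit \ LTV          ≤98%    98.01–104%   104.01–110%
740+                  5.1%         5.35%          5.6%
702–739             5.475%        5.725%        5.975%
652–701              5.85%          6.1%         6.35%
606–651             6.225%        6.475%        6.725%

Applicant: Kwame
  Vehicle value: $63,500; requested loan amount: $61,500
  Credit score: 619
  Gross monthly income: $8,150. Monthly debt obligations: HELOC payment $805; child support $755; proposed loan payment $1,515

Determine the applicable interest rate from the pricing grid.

Credit score 619 ≥ 606; Total monthly debts = (805 + 755 + 1,515) = 3,075. DTI = 3,075/8,150 = 37.7% ≤ 41%
LTV: 61,500 ÷ 63,500 = 96.9%, within 110% cap
Credit 619 → row 606–651; LTV 96.9% → column ≤98%. Grid cell → 6.225%.

6.225%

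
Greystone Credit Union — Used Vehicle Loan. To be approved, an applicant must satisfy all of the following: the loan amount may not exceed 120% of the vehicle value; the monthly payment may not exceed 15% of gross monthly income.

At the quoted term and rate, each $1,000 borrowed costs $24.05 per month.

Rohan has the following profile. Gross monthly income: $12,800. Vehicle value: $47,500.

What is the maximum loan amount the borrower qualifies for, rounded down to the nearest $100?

$57,000

Payment cap: 15% × $12,800 = $1,920/month.
At $24.05 per $1,000, that supports 1,920/24.05 × 1,000 ≈ $79,833 → $79,800.
LTV cap: 120% × $47,500 = $57,000 → $57,000.
Binding constraint: loan-to-value.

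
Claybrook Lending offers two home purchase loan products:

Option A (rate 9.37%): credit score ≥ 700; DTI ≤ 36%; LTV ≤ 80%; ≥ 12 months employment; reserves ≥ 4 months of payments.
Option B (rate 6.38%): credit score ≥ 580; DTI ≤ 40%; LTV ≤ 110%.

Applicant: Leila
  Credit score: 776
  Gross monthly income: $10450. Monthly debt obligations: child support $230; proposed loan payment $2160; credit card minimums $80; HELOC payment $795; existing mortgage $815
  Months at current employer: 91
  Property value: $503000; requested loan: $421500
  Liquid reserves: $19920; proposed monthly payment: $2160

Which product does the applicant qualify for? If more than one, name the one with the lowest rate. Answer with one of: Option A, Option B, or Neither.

Option B

Total debts = (230 + 2,160 + 80 + 795 + 815) = 4,080; DTI = 4,080/10,450 = 39%.
LTV = 421,500/503,000 = 83.8%.
Reserves = 19,920/2,160 = 9.2 months.
Option A: score 776 ≥ 700; DTI 39% > 36%; LTV 83.8% > 80%; employment 91 ≥ 12 mo; reserves 9.2 ≥ 4 mo → does not qualify.
Option B: score 776 ≥ 580; DTI 39% ≤ 40%; LTV 83.8% ≤ 110% → qualifies.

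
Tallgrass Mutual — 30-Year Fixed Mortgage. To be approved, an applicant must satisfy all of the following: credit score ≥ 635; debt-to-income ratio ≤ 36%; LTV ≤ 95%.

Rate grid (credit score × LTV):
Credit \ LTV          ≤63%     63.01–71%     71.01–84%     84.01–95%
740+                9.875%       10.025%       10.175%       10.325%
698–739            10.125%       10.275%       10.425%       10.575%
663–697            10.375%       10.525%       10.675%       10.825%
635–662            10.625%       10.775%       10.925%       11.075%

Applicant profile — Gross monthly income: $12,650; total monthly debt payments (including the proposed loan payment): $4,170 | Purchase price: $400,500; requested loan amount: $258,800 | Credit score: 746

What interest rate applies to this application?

10.025%

Credit score 746 ≥ 635; DTI: 4,170 ÷ 12,650 = 33%, within the 36% cap
LTV = 258,800/400,500 = 64.6% ≤ 95%
Credit 746 → row 740+; LTV 64.6% → column 63.01–71%. Grid cell → 10.025%.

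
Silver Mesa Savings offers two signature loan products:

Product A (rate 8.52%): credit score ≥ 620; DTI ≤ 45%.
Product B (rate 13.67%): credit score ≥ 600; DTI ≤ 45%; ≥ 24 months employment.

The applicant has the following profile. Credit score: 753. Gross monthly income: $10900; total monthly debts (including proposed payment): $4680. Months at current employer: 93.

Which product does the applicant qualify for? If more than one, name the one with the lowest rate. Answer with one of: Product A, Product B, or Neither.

Product A

DTI = 4,680/10,900 = 42.9%.
Product A: score 753 ≥ 620; DTI 42.9% ≤ 45% → qualifies.
Product B: score 753 ≥ 600; DTI 42.9% ≤ 45%; employment 93 ≥ 24 mo → qualifies.
Qualifying: Product A, Product B. Lowest rate is 8.52% → Product A.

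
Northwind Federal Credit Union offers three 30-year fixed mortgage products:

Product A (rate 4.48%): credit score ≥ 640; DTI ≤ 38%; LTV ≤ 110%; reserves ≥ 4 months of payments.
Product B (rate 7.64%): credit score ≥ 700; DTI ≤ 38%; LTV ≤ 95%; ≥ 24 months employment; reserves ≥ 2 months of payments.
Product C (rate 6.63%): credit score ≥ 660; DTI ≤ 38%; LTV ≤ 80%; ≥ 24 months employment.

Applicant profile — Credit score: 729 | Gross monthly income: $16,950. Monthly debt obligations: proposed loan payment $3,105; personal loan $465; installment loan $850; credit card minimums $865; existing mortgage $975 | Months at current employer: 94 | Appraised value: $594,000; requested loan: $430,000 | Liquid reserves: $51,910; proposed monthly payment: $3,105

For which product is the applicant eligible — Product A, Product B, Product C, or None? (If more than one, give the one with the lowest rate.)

Total debts = (3,105 + 465 + 850 + 865 + 975) = 6,260; DTI = 6,260/16,950 = 36.9%.
LTV = 430,000/594,000 = 72.4%.
Reserves = 51,910/3,105 = 16.7 months.
Product A: score 729 ≥ 640; DTI 36.9% ≤ 38%; LTV 72.4% ≤ 110%; reserves 16.7 ≥ 4 mo → qualifies.
Product B: score 729 ≥ 700; DTI 36.9% ≤ 38%; LTV 72.4% ≤ 95%; employment 94 ≥ 24 mo; reserves 16.7 ≥ 2 mo → qualifies.
Product C: score 729 ≥ 660; DTI 36.9% ≤ 38%; LTV 72.4% ≤ 80%; employment 94 ≥ 24 mo → qualifies.
Qualifying: Product A, Product B, Product C. Lowest rate is 4.48% → Product A.

Product A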